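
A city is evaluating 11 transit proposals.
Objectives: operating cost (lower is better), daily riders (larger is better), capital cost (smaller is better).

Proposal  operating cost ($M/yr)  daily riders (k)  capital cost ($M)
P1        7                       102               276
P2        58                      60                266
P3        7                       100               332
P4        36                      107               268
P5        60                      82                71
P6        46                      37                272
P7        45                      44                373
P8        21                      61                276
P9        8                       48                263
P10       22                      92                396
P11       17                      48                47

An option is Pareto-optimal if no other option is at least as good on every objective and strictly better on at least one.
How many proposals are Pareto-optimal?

P1: not dominated.
P2: not dominated.
P3: dominated by P1 (operating cost 7≤7, daily riders 102≥100, capital cost 276≤332).
P4: not dominated (best daily riders).
P5: not dominated.
P6: dominated by P4 (operating cost 36≤46, daily riders 107≥37, capital cost 268≤272).
P7: dominated by P1 (operating cost 7≤45, daily riders 102≥44, capital cost 276≤373).
P8: dominated by P1 (operating cost 7≤21, daily riders 102≥61, capital cost 276≤276).
P9: not dominated.
P10: dominated by P1 (operating cost 7≤22, daily riders 102≥92, capital cost 276≤396).
P11: not dominated (best capital cost).
Pareto-optimal: P1, P2, P4, P5, P9, P11 → 6.

6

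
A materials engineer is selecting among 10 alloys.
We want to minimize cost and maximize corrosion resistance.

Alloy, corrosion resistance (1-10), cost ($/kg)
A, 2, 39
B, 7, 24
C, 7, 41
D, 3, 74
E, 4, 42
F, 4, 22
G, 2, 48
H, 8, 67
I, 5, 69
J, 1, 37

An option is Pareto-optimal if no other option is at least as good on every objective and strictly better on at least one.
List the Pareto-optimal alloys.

A: dominated by B (corrosion resistance 7≥2, cost 24≤39).
B: not dominated.
C: dominated by B (corrosion resistance 7≥7, cost 24≤41).
D: dominated by B (corrosion resistance 7≥3, cost 24≤74).
E: dominated by B (corrosion resistance 7≥4, cost 24≤42).
F: not dominated (best cost).
G: dominated by A (corrosion resistance 2≥2, cost 39≤48).
H: not dominated (best corrosion resistance).
I: dominated by B (corrosion resistance 7≥5, cost 24≤69).
J: dominated by B (corrosion resistance 7≥1, cost 24≤37).

B, F, H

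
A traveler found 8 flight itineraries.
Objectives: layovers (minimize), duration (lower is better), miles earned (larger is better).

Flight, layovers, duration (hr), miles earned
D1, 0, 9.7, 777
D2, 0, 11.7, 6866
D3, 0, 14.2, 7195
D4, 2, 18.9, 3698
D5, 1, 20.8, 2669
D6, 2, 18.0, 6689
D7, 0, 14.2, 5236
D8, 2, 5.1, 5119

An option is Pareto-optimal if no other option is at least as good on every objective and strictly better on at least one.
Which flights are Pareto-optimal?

D1, D2, D3, D8

D1: not dominated.
D2: not dominated.
D3: not dominated (best miles earned).
D4: dominated by D2 (layovers 0≤2, duration 11.7≤18.9, miles earned 6866≥3698).
D5: dominated by D2 (layovers 0≤1, duration 11.7≤20.8, miles earned 6866≥2669).
D6: dominated by D2 (layovers 0≤2, duration 11.7≤18.0, miles earned 6866≥6689).
D7: dominated by D2 (layovers 0≤0, duration 11.7≤14.2, miles earned 6866≥5236).
D8: not dominated (best duration).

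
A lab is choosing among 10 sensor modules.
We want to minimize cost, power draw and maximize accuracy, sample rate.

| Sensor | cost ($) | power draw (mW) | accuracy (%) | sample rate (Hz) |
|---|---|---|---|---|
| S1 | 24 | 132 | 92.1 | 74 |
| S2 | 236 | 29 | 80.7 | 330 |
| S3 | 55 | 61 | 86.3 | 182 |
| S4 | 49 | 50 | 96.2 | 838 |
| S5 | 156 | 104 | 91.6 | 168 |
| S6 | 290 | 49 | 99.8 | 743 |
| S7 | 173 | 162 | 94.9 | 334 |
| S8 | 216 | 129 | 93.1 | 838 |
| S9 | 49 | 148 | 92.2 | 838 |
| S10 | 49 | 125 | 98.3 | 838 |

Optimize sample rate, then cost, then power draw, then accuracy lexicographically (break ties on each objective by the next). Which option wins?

S4

First maximize sample rate: best is 838, kept {S4, S8, S9, S10}.
Then minimize cost: best is 49, kept {S4, S9, S10}.
Then minimize power draw: best is 50, kept {S4}.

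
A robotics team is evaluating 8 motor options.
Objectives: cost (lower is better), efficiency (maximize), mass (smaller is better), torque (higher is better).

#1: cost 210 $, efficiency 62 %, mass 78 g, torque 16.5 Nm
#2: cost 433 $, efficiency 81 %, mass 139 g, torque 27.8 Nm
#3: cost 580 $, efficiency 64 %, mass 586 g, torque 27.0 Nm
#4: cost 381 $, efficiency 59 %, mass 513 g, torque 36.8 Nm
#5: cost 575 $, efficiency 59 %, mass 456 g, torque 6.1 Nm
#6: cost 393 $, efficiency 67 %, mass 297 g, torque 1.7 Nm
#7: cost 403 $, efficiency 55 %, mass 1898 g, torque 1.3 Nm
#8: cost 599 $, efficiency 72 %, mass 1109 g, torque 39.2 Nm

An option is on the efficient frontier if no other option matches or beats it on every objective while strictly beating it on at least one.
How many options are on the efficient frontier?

5

#1: not dominated (best cost).
#2: not dominated (best efficiency).
#3: dominated by #2 (cost 433≤580, efficiency 81≥64, mass 139≤586, torque 27.8≥27.0).
#4: not dominated.
#5: dominated by #1 (cost 210≤575, efficiency 62≥59, mass 78≤456, torque 16.5≥6.1).
#6: not dominated.
#7: dominated by #1 (cost 210≤403, efficiency 62≥55, mass 78≤1898, torque 16.5≥1.3).
#8: not dominated (best torque).
Pareto-optimal: #1, #2, #4, #6, #8 → 5.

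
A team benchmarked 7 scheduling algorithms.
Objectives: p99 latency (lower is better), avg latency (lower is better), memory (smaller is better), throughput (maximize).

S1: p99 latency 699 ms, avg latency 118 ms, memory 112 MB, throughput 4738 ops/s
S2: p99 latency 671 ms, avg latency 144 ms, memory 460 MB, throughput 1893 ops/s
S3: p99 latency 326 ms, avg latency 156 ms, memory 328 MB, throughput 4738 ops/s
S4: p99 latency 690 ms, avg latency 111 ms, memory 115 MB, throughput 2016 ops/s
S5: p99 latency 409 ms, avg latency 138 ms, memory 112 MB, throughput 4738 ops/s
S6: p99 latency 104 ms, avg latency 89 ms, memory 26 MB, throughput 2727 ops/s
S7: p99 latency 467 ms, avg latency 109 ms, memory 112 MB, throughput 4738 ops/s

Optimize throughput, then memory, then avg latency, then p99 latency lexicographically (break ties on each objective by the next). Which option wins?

S7

First maximize throughput: best is 4738, kept {S1, S3, S5, S7}.
Then minimize memory: best is 112, kept {S1, S5, S7}.
Then minimize avg latency: best is 109, kept {S7}.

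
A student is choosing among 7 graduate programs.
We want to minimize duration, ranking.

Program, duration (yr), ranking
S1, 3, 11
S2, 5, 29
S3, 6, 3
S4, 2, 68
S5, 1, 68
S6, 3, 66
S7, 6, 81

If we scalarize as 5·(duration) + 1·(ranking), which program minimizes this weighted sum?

S1: 5·3 + 1·11 = 26
S2: 5·5 + 1·29 = 54
S3: 5·6 + 1·3 = 33
S4: 5·2 + 1·68 = 78
S5: 5·1 + 1·68 = 73
S6: 5·3 + 1·66 = 81
S7: 5·6 + 1·81 = 111
Lowest: S1 at 26.

S1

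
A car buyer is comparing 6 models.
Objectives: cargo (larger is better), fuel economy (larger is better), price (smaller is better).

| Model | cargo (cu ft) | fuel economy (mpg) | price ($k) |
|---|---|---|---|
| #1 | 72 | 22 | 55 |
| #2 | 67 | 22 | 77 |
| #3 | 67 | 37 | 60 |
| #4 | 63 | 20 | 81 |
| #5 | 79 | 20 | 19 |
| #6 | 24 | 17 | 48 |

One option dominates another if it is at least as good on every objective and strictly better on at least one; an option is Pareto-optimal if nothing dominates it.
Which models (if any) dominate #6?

#5

#5: cargo 79≥24, fuel economy 20≥17, price 19≤48 — dominates #6.
Others (#1, #2, #3, #4) are each worse than #6 on at least one objective.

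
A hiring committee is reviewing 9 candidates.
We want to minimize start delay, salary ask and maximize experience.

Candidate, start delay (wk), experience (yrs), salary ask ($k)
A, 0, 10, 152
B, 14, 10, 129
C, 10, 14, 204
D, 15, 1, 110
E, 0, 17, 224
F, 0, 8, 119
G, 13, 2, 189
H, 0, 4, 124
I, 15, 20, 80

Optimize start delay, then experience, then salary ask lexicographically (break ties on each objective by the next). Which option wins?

E

First minimize start delay: best is 0, kept {A, E, F, H}.
Then maximize experience: best is 17, kept {E}.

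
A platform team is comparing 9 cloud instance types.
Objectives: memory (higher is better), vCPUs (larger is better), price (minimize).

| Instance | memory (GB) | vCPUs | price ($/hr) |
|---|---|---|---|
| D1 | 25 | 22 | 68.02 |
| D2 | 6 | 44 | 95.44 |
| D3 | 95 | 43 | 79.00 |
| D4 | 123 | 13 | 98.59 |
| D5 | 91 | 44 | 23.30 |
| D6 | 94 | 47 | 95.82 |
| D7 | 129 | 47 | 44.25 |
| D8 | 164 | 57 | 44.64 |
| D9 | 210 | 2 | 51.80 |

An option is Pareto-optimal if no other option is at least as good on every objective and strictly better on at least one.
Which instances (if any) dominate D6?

D7: memory 129≥94, vCPUs 47≥47, price 44.25≤95.82 — dominates D6.
D8: memory 164≥94, vCPUs 57≥47, price 44.64≤95.82 — dominates D6.
Others (D1, D2, D3, D4, D5, D9) are each worse than D6 on at least one objective.

D7, D8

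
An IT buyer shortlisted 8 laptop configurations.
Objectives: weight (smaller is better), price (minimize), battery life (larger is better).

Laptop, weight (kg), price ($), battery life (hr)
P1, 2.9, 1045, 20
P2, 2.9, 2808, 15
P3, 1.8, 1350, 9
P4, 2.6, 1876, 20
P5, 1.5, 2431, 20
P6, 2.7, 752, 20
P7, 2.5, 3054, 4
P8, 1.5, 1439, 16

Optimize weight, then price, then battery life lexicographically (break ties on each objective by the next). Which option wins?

First minimize weight: best is 1.5, kept {P5, P8}.
Then minimize price: best is 1439, kept {P8}.

P8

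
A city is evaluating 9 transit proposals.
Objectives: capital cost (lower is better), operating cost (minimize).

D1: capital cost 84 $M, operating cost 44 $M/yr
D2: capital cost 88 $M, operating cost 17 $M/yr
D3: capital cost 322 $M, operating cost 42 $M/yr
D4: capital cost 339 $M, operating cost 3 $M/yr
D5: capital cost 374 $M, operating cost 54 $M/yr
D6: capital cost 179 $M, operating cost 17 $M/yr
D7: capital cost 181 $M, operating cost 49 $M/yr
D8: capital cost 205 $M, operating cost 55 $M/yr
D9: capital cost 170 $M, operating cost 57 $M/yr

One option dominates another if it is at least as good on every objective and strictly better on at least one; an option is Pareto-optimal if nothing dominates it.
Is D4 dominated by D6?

D6 vs D4: D6 is worse on operating cost (17 vs 3), so it does not dominate D4.

No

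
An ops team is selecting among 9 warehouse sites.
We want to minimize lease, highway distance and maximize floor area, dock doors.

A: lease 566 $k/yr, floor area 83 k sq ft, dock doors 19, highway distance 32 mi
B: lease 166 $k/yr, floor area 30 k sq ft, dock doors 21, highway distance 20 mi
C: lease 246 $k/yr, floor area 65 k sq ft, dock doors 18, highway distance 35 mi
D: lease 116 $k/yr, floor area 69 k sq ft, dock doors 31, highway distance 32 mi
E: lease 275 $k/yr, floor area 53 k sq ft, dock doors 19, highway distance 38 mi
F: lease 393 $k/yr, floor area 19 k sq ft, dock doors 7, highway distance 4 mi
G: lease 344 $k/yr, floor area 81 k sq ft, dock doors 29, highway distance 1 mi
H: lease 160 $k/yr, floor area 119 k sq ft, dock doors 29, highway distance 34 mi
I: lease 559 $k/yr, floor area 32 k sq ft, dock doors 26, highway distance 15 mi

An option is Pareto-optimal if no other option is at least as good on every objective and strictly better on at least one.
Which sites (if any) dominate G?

none

A: worse on lease (566 vs 344).
B: worse on floor area (30 vs 81).
C: worse on floor area (65 vs 81).
D: worse on floor area (69 vs 81).
E: worse on floor area (53 vs 81).
F: worse on lease (393 vs 344).
H: worse on highway distance (34 vs 1).
I: worse on lease (559 vs 344).
No option dominates G.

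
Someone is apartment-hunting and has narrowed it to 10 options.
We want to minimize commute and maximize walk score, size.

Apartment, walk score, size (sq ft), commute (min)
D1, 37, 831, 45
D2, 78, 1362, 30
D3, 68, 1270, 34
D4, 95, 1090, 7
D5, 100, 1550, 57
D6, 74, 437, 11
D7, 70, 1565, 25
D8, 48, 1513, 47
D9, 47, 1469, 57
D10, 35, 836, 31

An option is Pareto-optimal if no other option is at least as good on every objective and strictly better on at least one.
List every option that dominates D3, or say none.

D2: walk score 78≥68, size 1362≥1270, commute 30≤34 — dominates D3.
D7: walk score 70≥68, size 1565≥1270, commute 25≤34 — dominates D3.
Others (D1, D4, D5, D6, D8, D9, D10) are each worse than D3 on at least one objective.

D2, D7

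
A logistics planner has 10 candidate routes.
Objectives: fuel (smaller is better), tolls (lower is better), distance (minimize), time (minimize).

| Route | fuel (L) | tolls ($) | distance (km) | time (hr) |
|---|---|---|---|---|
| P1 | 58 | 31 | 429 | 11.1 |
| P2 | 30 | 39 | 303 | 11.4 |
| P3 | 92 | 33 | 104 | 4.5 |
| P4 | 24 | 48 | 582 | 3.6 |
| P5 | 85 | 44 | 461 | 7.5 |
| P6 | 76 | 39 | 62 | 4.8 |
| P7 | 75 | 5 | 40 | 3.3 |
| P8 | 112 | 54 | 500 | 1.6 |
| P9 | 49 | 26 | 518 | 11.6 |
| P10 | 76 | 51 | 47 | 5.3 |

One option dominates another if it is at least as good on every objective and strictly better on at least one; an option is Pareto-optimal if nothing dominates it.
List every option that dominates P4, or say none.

none

P1: worse on fuel (58 vs 24).
P2: worse on fuel (30 vs 24).
P3: worse on fuel (92 vs 24).
P5: worse on fuel (85 vs 24).
P6: worse on fuel (76 vs 24).
P7: worse on fuel (75 vs 24).
P8: worse on fuel (112 vs 24).
P9: worse on fuel (49 vs 24).
P10: worse on fuel (76 vs 24).
No option dominates P4.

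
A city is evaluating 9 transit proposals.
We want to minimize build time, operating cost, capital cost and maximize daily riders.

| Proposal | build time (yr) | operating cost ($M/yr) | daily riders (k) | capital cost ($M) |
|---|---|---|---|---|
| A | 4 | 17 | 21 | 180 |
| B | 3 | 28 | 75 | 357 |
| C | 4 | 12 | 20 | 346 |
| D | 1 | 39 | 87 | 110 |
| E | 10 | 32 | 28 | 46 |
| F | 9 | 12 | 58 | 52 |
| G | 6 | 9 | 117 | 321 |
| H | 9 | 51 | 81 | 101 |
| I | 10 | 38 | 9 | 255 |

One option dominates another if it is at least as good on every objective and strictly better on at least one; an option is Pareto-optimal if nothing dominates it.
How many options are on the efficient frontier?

A: not dominated.
B: not dominated.
C: not dominated.
D: not dominated (best build time).
E: not dominated (best capital cost).
F: not dominated.
G: not dominated (best operating cost).
H: not dominated.
I: dominated by A (build time 4≤10, operating cost 17≤38, daily riders 21≥9, capital cost 180≤255).
Pareto-optimal: A, B, C, D, E, F, G, H → 8.

8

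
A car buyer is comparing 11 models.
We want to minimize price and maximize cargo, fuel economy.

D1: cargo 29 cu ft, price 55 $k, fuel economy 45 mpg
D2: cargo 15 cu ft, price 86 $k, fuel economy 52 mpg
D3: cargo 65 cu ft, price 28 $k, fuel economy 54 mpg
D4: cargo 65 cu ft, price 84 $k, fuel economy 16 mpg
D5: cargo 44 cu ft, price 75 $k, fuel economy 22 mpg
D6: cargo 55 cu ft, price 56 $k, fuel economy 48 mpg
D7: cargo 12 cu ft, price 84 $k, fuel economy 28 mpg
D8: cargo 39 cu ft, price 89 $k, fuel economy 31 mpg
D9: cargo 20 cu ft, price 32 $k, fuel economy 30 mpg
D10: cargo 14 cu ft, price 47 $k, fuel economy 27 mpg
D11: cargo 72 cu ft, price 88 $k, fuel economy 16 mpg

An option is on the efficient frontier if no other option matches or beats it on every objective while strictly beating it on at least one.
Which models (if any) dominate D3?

D1: worse on cargo (29 vs 65).
D2: worse on cargo (15 vs 65).
D4: worse on price (84 vs 28).
D5: worse on cargo (44 vs 65).
D6: worse on cargo (55 vs 65).
D7: worse on cargo (12 vs 65).
D8: worse on cargo (39 vs 65).
D9: worse on cargo (20 vs 65).
D10: worse on cargo (14 vs 65).
D11: worse on price (88 vs 28).
No option dominates D3.

none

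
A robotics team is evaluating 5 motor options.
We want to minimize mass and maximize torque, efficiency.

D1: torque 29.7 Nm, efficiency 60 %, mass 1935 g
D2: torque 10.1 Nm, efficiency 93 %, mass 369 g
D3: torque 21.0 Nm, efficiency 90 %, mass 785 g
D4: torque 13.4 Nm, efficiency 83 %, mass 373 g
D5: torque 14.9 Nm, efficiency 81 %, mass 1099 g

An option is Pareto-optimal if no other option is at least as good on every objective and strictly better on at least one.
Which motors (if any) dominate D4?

none

D1: worse on efficiency (60 vs 83).
D2: worse on torque (10.1 vs 13.4).
D3: worse on mass (785 vs 373).
D5: worse on efficiency (81 vs 83).
No option dominates D4.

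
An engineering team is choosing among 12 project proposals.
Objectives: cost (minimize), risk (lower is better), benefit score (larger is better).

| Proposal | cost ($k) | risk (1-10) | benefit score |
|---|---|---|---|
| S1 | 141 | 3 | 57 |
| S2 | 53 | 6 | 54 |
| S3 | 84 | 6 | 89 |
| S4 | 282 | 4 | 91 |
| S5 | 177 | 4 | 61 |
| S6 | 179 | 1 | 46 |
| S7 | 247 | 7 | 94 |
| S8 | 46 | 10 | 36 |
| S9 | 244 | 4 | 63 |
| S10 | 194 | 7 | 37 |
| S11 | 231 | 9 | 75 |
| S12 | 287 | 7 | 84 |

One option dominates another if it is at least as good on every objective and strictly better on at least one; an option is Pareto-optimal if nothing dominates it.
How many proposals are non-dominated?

S1: not dominated.
S2: not dominated.
S3: not dominated.
S4: not dominated.
S5: not dominated.
S6: not dominated (best risk).
S7: not dominated (best benefit score).
S8: not dominated (best cost).
S9: not dominated.
S10: dominated by S1 (cost 141≤194, risk 3≤7, benefit score 57≥37).
S11: dominated by S3 (cost 84≤231, risk 6≤9, benefit score 89≥75).
S12: dominated by S3 (cost 84≤287, risk 6≤7, benefit score 89≥84).
Pareto-optimal: S1, S2, S3, S4, S5, S6, S7, S8, S9 → 9.

9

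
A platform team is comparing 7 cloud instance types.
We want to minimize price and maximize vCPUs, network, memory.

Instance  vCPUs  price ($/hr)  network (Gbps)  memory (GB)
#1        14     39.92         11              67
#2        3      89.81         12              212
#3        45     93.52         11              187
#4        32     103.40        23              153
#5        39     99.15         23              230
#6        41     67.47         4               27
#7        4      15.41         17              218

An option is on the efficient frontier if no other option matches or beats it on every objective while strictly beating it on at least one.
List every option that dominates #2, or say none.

#7

#7: vCPUs 4≥3, price 15.41≤89.81, network 17≥12, memory 218≥212 — dominates #2.
Others (#1, #3, #4, #5, #6) are each worse than #2 on at least one objective.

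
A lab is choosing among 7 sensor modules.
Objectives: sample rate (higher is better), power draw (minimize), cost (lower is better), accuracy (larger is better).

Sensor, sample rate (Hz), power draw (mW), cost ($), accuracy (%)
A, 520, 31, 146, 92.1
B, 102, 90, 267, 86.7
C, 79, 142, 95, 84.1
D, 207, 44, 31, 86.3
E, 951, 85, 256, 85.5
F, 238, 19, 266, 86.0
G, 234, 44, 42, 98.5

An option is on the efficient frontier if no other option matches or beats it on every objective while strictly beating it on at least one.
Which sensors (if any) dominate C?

D: sample rate 207≥79, power draw 44≤142, cost 31≤95, accuracy 86.3≥84.1 — dominates C.
G: sample rate 234≥79, power draw 44≤142, cost 42≤95, accuracy 98.5≥84.1 — dominates C.
Others (A, B, E, F) are each worse than C on at least one objective.

D, G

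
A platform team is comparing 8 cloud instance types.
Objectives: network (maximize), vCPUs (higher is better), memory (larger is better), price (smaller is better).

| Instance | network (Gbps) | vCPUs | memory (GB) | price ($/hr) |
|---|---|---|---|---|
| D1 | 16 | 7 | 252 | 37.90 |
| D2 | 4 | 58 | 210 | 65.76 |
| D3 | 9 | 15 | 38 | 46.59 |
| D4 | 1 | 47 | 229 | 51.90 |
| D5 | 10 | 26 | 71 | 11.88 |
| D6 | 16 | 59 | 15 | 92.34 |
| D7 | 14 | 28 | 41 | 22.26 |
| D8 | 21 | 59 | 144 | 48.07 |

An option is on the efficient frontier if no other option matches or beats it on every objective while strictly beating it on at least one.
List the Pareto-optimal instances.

D1, D2, D4, D5, D7, D8

D1: not dominated (best memory).
D2: not dominated.
D3: dominated by D5 (network 10≥9, vCPUs 26≥15, memory 71≥38, price 11.88≤46.59).
D4: not dominated.
D5: not dominated (best price).
D6: dominated by D8 (network 21≥16, vCPUs 59≥59, memory 144≥15, price 48.07≤92.34).
D7: not dominated.
D8: not dominated (best network).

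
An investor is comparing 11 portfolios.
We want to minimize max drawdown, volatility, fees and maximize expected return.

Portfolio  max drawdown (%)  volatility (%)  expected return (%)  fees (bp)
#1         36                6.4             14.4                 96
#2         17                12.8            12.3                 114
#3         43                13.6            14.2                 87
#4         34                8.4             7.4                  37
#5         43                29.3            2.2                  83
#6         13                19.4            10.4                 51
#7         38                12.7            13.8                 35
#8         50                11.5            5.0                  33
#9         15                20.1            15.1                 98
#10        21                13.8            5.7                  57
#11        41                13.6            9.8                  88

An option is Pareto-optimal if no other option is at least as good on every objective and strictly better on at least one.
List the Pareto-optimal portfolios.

#1, #2, #3, #4, #6, #7, #8, #9, #10

#1: not dominated (best volatility).
#2: not dominated.
#3: not dominated.
#4: not dominated.
#5: dominated by #4 (max drawdown 34≤43, volatility 8.4≤29.3, expected return 7.4≥2.2, fees 37≤83).
#6: not dominated (best max drawdown).
#7: not dominated.
#8: not dominated (best fees).
#9: not dominated (best expected return).
#10: not dominated.
#11: dominated by #7 (max drawdown 38≤41, volatility 12.7≤13.6, expected return 13.8≥9.8, fees 35≤88).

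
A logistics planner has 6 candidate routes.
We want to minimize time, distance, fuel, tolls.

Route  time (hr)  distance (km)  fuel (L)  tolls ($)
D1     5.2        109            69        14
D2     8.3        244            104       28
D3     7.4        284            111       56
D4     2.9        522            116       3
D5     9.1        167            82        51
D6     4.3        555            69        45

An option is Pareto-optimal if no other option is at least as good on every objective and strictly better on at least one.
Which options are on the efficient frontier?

D1, D4, D6

D1: not dominated (best distance).
D2: dominated by D1 (time 5.2≤8.3, distance 109≤244, fuel 69≤104, tolls 14≤28).
D3: dominated by D1 (time 5.2≤7.4, distance 109≤284, fuel 69≤111, tolls 14≤56).
D4: not dominated (best time).
D5: dominated by D1 (time 5.2≤9.1, distance 109≤167, fuel 69≤82, tolls 14≤51).
D6: not dominated.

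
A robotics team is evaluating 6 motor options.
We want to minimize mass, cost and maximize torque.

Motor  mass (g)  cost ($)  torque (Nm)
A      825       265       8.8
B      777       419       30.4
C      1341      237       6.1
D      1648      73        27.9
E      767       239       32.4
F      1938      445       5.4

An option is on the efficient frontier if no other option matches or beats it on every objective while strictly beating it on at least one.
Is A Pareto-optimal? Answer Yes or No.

No

E vs A: mass 767≤825, cost 239≤265, torque 32.4≥8.8 — E is at least as good on every objective and strictly better on at least one, so E dominates A.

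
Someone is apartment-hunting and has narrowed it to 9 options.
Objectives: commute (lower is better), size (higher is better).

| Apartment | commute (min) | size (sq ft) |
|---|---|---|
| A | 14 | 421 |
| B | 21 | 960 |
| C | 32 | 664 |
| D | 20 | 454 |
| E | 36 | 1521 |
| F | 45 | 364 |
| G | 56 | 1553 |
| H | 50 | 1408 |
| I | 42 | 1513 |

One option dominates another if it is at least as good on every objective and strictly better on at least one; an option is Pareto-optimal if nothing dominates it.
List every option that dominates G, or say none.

A: worse on size (421 vs 1553).
B: worse on size (960 vs 1553).
C: worse on size (664 vs 1553).
D: worse on size (454 vs 1553).
E: worse on size (1521 vs 1553).
F: worse on size (364 vs 1553).
H: worse on size (1408 vs 1553).
I: worse on size (1513 vs 1553).
No option dominates G.

none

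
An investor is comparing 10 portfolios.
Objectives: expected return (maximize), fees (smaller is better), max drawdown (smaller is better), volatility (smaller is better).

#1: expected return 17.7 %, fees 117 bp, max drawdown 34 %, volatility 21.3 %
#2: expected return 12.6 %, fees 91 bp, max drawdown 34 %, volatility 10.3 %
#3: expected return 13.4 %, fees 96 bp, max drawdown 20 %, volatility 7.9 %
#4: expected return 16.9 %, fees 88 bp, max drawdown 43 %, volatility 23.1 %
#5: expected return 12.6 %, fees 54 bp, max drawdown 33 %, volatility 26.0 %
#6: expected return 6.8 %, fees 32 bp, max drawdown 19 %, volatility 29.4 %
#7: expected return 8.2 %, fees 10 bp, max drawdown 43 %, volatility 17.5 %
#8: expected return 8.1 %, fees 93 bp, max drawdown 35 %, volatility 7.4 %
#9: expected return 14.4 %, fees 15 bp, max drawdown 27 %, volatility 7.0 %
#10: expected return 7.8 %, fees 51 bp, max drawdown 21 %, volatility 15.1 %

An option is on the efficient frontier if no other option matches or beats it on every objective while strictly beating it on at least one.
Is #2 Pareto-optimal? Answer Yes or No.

No

#9 vs #2: expected return 14.4≥12.6, fees 15≤91, max drawdown 27≤34, volatility 7.0≤10.3 — #9 is at least as good on every objective and strictly better on at least one, so #9 dominates #2.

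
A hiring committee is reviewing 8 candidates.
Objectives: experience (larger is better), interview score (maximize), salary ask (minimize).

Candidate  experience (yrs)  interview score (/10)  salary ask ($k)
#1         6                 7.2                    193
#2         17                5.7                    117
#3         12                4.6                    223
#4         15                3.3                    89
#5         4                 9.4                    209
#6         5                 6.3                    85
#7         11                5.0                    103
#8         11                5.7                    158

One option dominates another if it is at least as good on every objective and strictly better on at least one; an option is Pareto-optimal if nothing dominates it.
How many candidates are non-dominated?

6

#1: not dominated.
#2: not dominated (best experience).
#3: dominated by #2 (experience 17≥12, interview score 5.7≥4.6, salary ask 117≤223).
#4: not dominated.
#5: not dominated (best interview score).
#6: not dominated (best salary ask).
#7: not dominated.
#8: dominated by #2 (experience 17≥11, interview score 5.7≥5.7, salary ask 117≤158).
Pareto-optimal: #1, #2, #4, #5, #6, #7 → 6.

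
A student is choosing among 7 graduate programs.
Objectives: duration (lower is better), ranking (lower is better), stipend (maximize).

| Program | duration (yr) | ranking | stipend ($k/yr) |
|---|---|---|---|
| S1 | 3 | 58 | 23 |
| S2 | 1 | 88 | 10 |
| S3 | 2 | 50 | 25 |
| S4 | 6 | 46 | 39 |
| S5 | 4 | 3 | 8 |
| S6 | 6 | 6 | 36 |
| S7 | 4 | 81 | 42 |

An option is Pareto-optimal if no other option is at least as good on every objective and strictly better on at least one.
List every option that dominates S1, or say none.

S3

S3: duration 2≤3, ranking 50≤58, stipend 25≥23 — dominates S1.
Others (S2, S4, S5, S6, S7) are each worse than S1 on at least one objective.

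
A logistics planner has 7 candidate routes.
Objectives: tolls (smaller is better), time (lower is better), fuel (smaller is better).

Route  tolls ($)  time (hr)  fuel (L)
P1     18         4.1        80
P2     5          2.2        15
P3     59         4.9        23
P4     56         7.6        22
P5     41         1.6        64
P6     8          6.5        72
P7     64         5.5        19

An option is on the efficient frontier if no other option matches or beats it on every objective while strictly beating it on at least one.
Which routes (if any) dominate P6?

P2: tolls 5≤8, time 2.2≤6.5, fuel 15≤72 — dominates P6.
Others (P1, P3, P4, P5, P7) are each worse than P6 on at least one objective.

P2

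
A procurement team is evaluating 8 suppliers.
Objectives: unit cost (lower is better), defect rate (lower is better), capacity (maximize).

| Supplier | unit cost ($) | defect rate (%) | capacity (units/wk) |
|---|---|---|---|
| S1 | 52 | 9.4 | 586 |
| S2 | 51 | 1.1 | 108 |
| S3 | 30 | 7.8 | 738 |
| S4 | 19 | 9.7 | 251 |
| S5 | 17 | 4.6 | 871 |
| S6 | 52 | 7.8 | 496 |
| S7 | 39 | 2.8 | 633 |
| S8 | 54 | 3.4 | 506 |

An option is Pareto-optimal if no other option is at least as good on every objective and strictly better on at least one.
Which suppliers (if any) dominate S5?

S1: worse on unit cost (52 vs 17).
S2: worse on unit cost (51 vs 17).
S3: worse on unit cost (30 vs 17).
S4: worse on unit cost (19 vs 17).
S6: worse on unit cost (52 vs 17).
S7: worse on unit cost (39 vs 17).
S8: worse on unit cost (54 vs 17).
No option dominates S5.

none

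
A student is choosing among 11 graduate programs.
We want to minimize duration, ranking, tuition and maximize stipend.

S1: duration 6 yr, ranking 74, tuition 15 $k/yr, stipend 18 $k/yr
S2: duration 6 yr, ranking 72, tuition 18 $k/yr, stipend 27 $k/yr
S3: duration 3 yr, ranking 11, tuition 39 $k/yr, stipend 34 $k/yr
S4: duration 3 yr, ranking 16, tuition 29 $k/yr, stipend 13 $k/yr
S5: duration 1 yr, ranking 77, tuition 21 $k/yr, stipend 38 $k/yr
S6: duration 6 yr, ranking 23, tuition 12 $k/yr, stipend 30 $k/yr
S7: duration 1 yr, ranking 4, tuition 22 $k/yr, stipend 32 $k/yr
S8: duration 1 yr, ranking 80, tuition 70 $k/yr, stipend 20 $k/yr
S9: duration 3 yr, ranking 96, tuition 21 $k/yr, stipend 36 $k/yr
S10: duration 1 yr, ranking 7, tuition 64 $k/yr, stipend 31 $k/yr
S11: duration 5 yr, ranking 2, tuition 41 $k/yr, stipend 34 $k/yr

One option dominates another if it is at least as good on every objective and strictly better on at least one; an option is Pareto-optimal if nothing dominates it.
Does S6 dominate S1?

Yes

S6 vs S1: duration 6≤6, ranking 23≤74, tuition 12≤15, stipend 30≥18 — S6 is at least as good on every objective with at least one strict improvement.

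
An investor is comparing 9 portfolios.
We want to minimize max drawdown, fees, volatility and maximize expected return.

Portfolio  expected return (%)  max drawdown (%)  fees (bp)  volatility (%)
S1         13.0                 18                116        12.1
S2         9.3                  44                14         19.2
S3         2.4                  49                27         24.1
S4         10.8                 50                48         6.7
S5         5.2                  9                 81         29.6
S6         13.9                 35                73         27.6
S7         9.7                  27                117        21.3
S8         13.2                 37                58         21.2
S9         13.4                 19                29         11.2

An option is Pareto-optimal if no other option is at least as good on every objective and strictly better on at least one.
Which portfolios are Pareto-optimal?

S1: not dominated.
S2: not dominated (best fees).
S3: dominated by S2 (expected return 9.3≥2.4, max drawdown 44≤49, fees 14≤27, volatility 19.2≤24.1).
S4: not dominated (best volatility).
S5: not dominated (best max drawdown).
S6: not dominated (best expected return).
S7: dominated by S1 (expected return 13.0≥9.7, max drawdown 18≤27, fees 116≤117, volatility 12.1≤21.3).
S8: dominated by S9 (expected return 13.4≥13.2, max drawdown 19≤37, fees 29≤58, volatility 11.2≤21.2).
S9: not dominated.

S1, S2, S4, S5, S6, S9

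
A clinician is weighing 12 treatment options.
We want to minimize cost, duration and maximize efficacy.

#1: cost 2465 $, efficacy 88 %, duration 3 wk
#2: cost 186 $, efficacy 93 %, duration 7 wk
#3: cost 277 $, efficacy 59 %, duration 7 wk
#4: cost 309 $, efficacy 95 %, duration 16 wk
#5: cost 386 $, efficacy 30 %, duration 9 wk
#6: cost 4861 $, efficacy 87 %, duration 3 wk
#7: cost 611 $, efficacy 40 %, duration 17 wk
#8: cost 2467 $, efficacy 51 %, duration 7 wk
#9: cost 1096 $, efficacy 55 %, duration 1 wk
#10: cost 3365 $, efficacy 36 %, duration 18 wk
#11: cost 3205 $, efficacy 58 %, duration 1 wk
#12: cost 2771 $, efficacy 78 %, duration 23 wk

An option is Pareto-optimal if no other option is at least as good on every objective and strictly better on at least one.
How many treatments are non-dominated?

#1: not dominated.
#2: not dominated (best cost).
#3: dominated by #2 (cost 186≤277, efficacy 93≥59, duration 7≤7).
#4: not dominated (best efficacy).
#5: dominated by #2 (cost 186≤386, efficacy 93≥30, duration 7≤9).
#6: dominated by #1 (cost 2465≤4861, efficacy 88≥87, duration 3≤3).
#7: dominated by #2 (cost 186≤611, efficacy 93≥40, duration 7≤17).
#8: dominated by #1 (cost 2465≤2467, efficacy 88≥51, duration 3≤7).
#9: not dominated.
#10: dominated by #1 (cost 2465≤3365, efficacy 88≥36, duration 3≤18).
#11: not dominated.
#12: dominated by #1 (cost 2465≤2771, efficacy 88≥78, duration 3≤23).
Pareto-optimal: #1, #2, #4, #9, #11 → 5.

5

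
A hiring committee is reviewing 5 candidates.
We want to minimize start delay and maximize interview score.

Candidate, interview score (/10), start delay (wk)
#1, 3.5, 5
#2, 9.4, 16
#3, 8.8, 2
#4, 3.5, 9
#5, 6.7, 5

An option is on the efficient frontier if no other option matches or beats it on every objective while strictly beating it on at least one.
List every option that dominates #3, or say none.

none

#1: worse on interview score (3.5 vs 8.8).
#2: worse on start delay (16 vs 2).
#4: worse on interview score (3.5 vs 8.8).
#5: worse on interview score (6.7 vs 8.8).
No option dominates #3.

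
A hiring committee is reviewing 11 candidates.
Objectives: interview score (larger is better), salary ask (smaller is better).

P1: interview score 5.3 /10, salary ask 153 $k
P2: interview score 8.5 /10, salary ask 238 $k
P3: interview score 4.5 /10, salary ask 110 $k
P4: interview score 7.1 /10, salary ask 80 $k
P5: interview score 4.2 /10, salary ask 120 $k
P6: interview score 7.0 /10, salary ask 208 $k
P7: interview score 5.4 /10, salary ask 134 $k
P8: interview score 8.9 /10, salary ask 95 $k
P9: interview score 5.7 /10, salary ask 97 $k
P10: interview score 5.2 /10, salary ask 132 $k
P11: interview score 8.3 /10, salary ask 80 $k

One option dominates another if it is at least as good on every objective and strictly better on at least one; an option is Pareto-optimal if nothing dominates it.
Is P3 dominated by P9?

Yes

P9 vs P3: interview score 5.7≥4.5, salary ask 97≤110 — P9 is at least as good on every objective with at least one strict improvement.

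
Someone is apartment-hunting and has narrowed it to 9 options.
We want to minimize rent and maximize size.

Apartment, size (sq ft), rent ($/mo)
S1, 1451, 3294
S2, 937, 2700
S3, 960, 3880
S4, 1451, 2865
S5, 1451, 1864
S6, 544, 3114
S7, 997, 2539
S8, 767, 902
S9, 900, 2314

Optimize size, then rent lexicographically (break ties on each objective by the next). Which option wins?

S5

First maximize size: best is 1451, kept {S1, S4, S5}.
Then minimize rent: best is 1864, kept {S5}.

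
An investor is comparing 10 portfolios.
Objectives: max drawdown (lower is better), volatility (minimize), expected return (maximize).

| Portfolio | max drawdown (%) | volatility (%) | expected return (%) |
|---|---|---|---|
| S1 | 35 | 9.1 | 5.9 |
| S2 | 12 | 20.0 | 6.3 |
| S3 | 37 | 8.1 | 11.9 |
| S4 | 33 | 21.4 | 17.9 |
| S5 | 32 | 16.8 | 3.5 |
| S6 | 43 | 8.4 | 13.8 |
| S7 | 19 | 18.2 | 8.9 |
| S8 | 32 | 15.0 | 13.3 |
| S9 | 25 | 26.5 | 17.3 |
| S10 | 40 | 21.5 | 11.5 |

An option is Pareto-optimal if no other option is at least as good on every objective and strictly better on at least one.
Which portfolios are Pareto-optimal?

S1: not dominated.
S2: not dominated (best max drawdown).
S3: not dominated (best volatility).
S4: not dominated (best expected return).
S5: dominated by S8 (max drawdown 32≤32, volatility 15.0≤16.8, expected return 13.3≥3.5).
S6: not dominated.
S7: not dominated.
S8: not dominated.
S9: not dominated.
S10: dominated by S3 (max drawdown 37≤40, volatility 8.1≤21.5, expected return 11.9≥11.5).

S1, S2, S3, S4, S6, S7, S8, S9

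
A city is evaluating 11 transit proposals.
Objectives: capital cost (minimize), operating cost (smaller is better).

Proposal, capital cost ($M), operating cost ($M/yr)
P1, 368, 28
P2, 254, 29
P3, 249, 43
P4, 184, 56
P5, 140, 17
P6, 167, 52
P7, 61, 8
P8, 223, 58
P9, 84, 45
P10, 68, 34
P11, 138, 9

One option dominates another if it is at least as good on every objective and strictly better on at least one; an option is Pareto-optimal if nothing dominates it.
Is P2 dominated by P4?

No

P4 vs P2: P4 is worse on operating cost (56 vs 29), so it does not dominate P2.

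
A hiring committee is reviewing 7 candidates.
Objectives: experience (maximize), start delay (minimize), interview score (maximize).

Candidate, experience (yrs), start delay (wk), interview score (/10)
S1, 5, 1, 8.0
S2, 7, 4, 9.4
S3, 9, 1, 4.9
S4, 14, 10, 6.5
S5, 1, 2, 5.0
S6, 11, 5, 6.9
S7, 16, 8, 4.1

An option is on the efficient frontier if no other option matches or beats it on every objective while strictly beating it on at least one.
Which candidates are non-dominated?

S1: not dominated.
S2: not dominated (best interview score).
S3: not dominated.
S4: not dominated.
S5: dominated by S1 (experience 5≥1, start delay 1≤2, interview score 8.0≥5.0).
S6: not dominated.
S7: not dominated (best experience).

S1, S2, S3, S4, S6, S7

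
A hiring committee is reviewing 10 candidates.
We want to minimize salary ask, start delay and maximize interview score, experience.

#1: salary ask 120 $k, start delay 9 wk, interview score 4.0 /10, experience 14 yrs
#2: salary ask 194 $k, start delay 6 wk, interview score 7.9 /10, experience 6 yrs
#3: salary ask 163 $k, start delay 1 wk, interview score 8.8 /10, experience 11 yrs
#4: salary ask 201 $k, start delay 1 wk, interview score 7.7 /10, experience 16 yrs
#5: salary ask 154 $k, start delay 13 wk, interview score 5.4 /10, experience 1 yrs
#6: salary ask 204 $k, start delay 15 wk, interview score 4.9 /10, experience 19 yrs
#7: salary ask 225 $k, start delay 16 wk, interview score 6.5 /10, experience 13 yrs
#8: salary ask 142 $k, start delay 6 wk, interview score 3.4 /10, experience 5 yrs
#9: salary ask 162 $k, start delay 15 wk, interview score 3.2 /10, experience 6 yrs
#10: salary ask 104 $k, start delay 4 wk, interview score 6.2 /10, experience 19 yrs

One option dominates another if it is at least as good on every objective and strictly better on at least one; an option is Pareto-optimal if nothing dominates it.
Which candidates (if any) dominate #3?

none

#1: worse on start delay (9 vs 1).
#2: worse on salary ask (194 vs 163).
#4: worse on salary ask (201 vs 163).
#5: worse on start delay (13 vs 1).
#6: worse on salary ask (204 vs 163).
#7: worse on salary ask (225 vs 163).
#8: worse on start delay (6 vs 1).
#9: worse on start delay (15 vs 1).
#10: worse on start delay (4 vs 1).
No option dominates #3.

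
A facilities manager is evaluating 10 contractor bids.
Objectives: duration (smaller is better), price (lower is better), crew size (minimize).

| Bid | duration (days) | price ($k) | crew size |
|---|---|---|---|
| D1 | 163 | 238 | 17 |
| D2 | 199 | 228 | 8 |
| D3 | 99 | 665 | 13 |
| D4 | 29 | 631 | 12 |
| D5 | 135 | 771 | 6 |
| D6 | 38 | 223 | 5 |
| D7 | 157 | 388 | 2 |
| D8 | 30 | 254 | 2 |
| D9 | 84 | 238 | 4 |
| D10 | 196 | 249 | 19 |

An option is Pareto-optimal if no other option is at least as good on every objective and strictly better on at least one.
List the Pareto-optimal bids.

D1: dominated by D6 (duration 38≤163, price 223≤238, crew size 5≤17).
D2: dominated by D6 (duration 38≤199, price 223≤228, crew size 5≤8).
D3: dominated by D4 (duration 29≤99, price 631≤665, crew size 12≤13).
D4: not dominated (best duration).
D5: dominated by D6 (duration 38≤135, price 223≤771, crew size 5≤6).
D6: not dominated (best price).
D7: dominated by D8 (duration 30≤157, price 254≤388, crew size 2≤2).
D8: not dominated.
D9: not dominated.
D10: dominated by D1 (duration 163≤196, price 238≤249, crew size 17≤19).

D4, D6, D8, D9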